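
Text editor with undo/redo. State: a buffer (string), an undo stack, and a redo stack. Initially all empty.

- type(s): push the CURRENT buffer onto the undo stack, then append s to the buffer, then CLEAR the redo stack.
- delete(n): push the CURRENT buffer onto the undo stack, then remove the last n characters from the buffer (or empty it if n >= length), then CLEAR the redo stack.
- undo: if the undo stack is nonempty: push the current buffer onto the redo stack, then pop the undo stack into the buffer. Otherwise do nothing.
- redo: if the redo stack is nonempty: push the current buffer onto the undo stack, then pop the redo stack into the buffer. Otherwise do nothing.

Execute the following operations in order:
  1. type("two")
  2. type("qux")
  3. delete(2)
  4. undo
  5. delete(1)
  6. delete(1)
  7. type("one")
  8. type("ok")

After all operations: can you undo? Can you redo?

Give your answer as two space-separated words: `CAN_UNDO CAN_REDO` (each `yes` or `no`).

Answer: yes no

Derivation:
After op 1 (type): buf='two' undo_depth=1 redo_depth=0
After op 2 (type): buf='twoqux' undo_depth=2 redo_depth=0
After op 3 (delete): buf='twoq' undo_depth=3 redo_depth=0
After op 4 (undo): buf='twoqux' undo_depth=2 redo_depth=1
After op 5 (delete): buf='twoqu' undo_depth=3 redo_depth=0
After op 6 (delete): buf='twoq' undo_depth=4 redo_depth=0
After op 7 (type): buf='twoqone' undo_depth=5 redo_depth=0
After op 8 (type): buf='twoqoneok' undo_depth=6 redo_depth=0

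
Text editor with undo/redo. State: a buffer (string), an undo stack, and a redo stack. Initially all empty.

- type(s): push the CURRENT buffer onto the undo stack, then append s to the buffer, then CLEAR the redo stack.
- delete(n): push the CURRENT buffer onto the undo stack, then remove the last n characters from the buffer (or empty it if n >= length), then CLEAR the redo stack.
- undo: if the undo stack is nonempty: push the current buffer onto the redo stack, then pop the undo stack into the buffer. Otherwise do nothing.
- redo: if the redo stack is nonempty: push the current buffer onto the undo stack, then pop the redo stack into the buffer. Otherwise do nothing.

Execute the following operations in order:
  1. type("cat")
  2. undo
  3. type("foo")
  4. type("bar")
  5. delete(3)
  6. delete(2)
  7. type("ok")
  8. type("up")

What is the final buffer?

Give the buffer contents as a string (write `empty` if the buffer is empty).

After op 1 (type): buf='cat' undo_depth=1 redo_depth=0
After op 2 (undo): buf='(empty)' undo_depth=0 redo_depth=1
After op 3 (type): buf='foo' undo_depth=1 redo_depth=0
After op 4 (type): buf='foobar' undo_depth=2 redo_depth=0
After op 5 (delete): buf='foo' undo_depth=3 redo_depth=0
After op 6 (delete): buf='f' undo_depth=4 redo_depth=0
After op 7 (type): buf='fok' undo_depth=5 redo_depth=0
After op 8 (type): buf='fokup' undo_depth=6 redo_depth=0

Answer: fokup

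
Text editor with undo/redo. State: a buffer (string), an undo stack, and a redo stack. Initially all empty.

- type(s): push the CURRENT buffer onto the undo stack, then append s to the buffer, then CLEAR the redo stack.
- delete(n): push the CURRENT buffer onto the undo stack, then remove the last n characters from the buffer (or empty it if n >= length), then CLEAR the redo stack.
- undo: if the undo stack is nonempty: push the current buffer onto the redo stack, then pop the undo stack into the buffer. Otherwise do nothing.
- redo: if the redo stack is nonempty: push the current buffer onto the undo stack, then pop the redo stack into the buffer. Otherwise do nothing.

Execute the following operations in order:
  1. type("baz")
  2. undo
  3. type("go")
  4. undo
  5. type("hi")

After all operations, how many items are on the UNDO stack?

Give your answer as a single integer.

After op 1 (type): buf='baz' undo_depth=1 redo_depth=0
After op 2 (undo): buf='(empty)' undo_depth=0 redo_depth=1
After op 3 (type): buf='go' undo_depth=1 redo_depth=0
After op 4 (undo): buf='(empty)' undo_depth=0 redo_depth=1
After op 5 (type): buf='hi' undo_depth=1 redo_depth=0

Answer: 1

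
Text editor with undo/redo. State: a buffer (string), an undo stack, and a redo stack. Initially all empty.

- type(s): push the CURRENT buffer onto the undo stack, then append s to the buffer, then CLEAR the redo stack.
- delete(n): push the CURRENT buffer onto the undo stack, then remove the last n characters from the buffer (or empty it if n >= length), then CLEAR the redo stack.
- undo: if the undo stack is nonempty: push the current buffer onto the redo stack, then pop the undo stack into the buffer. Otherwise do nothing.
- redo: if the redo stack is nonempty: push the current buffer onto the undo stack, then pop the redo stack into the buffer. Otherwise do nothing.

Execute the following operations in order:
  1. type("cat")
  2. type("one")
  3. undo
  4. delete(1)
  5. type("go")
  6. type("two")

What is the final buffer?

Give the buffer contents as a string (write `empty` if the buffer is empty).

After op 1 (type): buf='cat' undo_depth=1 redo_depth=0
After op 2 (type): buf='catone' undo_depth=2 redo_depth=0
After op 3 (undo): buf='cat' undo_depth=1 redo_depth=1
After op 4 (delete): buf='ca' undo_depth=2 redo_depth=0
After op 5 (type): buf='cago' undo_depth=3 redo_depth=0
After op 6 (type): buf='cagotwo' undo_depth=4 redo_depth=0

Answer: cagotwo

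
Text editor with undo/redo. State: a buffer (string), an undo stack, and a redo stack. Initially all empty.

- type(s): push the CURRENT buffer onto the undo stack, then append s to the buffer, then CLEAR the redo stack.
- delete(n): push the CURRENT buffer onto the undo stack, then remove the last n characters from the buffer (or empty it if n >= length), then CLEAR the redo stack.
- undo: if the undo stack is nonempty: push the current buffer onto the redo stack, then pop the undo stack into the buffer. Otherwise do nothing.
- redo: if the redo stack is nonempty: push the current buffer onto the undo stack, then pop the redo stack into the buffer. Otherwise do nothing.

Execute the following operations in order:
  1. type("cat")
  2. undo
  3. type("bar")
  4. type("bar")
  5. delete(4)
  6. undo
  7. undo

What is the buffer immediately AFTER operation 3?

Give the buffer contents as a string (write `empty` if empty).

Answer: bar

Derivation:
After op 1 (type): buf='cat' undo_depth=1 redo_depth=0
After op 2 (undo): buf='(empty)' undo_depth=0 redo_depth=1
After op 3 (type): buf='bar' undo_depth=1 redo_depth=0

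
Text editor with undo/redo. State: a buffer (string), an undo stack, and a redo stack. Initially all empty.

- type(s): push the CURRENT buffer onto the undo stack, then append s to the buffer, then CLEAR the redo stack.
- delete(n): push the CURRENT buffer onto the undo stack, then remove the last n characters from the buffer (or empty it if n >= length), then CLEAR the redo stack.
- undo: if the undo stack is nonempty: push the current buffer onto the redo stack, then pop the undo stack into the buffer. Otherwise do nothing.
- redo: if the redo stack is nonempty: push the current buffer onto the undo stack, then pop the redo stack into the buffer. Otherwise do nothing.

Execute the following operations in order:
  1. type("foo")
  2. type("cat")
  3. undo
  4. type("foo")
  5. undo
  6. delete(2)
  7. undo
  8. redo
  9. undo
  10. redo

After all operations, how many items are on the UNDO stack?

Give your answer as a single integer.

After op 1 (type): buf='foo' undo_depth=1 redo_depth=0
After op 2 (type): buf='foocat' undo_depth=2 redo_depth=0
After op 3 (undo): buf='foo' undo_depth=1 redo_depth=1
After op 4 (type): buf='foofoo' undo_depth=2 redo_depth=0
After op 5 (undo): buf='foo' undo_depth=1 redo_depth=1
After op 6 (delete): buf='f' undo_depth=2 redo_depth=0
After op 7 (undo): buf='foo' undo_depth=1 redo_depth=1
After op 8 (redo): buf='f' undo_depth=2 redo_depth=0
After op 9 (undo): buf='foo' undo_depth=1 redo_depth=1
After op 10 (redo): buf='f' undo_depth=2 redo_depth=0

Answer: 2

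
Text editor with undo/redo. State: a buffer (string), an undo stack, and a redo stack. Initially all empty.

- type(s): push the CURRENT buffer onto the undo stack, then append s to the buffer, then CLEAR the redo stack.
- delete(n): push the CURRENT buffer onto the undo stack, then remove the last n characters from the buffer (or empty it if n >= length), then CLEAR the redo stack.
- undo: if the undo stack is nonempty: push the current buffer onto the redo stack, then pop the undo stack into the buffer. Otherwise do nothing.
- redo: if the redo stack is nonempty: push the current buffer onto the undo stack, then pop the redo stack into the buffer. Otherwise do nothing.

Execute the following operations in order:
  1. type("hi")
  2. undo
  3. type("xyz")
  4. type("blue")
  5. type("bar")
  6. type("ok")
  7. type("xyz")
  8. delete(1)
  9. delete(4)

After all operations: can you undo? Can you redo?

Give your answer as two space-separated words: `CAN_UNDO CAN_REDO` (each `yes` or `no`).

Answer: yes no

Derivation:
After op 1 (type): buf='hi' undo_depth=1 redo_depth=0
After op 2 (undo): buf='(empty)' undo_depth=0 redo_depth=1
After op 3 (type): buf='xyz' undo_depth=1 redo_depth=0
After op 4 (type): buf='xyzblue' undo_depth=2 redo_depth=0
After op 5 (type): buf='xyzbluebar' undo_depth=3 redo_depth=0
After op 6 (type): buf='xyzbluebarok' undo_depth=4 redo_depth=0
After op 7 (type): buf='xyzbluebarokxyz' undo_depth=5 redo_depth=0
After op 8 (delete): buf='xyzbluebarokxy' undo_depth=6 redo_depth=0
After op 9 (delete): buf='xyzbluebar' undo_depth=7 redo_depth=0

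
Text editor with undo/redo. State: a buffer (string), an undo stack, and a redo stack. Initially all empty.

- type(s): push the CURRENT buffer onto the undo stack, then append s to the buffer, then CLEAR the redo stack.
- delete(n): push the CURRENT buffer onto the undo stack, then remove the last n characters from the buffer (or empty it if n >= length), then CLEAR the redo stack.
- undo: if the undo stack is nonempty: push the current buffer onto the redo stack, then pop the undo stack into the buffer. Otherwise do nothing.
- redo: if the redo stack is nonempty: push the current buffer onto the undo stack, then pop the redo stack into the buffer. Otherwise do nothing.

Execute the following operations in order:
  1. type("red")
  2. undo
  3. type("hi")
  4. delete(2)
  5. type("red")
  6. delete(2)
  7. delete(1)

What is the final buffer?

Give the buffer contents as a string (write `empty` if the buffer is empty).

After op 1 (type): buf='red' undo_depth=1 redo_depth=0
After op 2 (undo): buf='(empty)' undo_depth=0 redo_depth=1
After op 3 (type): buf='hi' undo_depth=1 redo_depth=0
After op 4 (delete): buf='(empty)' undo_depth=2 redo_depth=0
After op 5 (type): buf='red' undo_depth=3 redo_depth=0
After op 6 (delete): buf='r' undo_depth=4 redo_depth=0
After op 7 (delete): buf='(empty)' undo_depth=5 redo_depth=0

Answer: empty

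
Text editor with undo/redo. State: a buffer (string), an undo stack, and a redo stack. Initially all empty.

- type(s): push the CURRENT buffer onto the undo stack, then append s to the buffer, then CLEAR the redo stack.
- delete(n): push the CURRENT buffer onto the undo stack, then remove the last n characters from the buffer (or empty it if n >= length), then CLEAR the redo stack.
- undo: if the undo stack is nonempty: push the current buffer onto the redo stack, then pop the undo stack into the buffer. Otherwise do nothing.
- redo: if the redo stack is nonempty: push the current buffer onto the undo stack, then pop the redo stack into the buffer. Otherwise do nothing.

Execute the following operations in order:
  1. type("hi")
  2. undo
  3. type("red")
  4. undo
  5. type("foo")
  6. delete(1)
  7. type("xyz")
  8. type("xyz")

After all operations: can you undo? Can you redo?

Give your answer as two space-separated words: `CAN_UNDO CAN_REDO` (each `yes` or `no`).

Answer: yes no

Derivation:
After op 1 (type): buf='hi' undo_depth=1 redo_depth=0
After op 2 (undo): buf='(empty)' undo_depth=0 redo_depth=1
After op 3 (type): buf='red' undo_depth=1 redo_depth=0
After op 4 (undo): buf='(empty)' undo_depth=0 redo_depth=1
After op 5 (type): buf='foo' undo_depth=1 redo_depth=0
After op 6 (delete): buf='fo' undo_depth=2 redo_depth=0
After op 7 (type): buf='foxyz' undo_depth=3 redo_depth=0
After op 8 (type): buf='foxyzxyz' undo_depth=4 redo_depth=0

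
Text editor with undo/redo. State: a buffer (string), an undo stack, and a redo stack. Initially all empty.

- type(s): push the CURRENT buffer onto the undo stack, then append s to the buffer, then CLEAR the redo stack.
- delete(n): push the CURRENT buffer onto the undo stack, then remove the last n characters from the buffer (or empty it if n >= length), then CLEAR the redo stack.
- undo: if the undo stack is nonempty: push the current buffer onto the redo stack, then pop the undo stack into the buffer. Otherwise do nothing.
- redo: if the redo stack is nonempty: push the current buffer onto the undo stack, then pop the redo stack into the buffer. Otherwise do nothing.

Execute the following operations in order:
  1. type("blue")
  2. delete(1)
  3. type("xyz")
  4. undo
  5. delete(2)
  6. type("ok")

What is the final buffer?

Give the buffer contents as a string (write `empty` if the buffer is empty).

After op 1 (type): buf='blue' undo_depth=1 redo_depth=0
After op 2 (delete): buf='blu' undo_depth=2 redo_depth=0
After op 3 (type): buf='bluxyz' undo_depth=3 redo_depth=0
After op 4 (undo): buf='blu' undo_depth=2 redo_depth=1
After op 5 (delete): buf='b' undo_depth=3 redo_depth=0
After op 6 (type): buf='bok' undo_depth=4 redo_depth=0

Answer: bok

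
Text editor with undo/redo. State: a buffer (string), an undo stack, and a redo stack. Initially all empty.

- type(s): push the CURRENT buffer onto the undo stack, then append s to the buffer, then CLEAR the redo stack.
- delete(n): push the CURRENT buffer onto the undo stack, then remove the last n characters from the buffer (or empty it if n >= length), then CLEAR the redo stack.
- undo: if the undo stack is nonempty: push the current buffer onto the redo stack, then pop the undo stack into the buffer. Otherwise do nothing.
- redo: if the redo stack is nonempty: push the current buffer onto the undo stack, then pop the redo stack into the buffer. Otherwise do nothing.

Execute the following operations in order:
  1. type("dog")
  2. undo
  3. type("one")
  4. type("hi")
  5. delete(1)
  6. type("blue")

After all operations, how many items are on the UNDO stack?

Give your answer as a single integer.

After op 1 (type): buf='dog' undo_depth=1 redo_depth=0
After op 2 (undo): buf='(empty)' undo_depth=0 redo_depth=1
After op 3 (type): buf='one' undo_depth=1 redo_depth=0
After op 4 (type): buf='onehi' undo_depth=2 redo_depth=0
After op 5 (delete): buf='oneh' undo_depth=3 redo_depth=0
After op 6 (type): buf='onehblue' undo_depth=4 redo_depth=0

Answer: 4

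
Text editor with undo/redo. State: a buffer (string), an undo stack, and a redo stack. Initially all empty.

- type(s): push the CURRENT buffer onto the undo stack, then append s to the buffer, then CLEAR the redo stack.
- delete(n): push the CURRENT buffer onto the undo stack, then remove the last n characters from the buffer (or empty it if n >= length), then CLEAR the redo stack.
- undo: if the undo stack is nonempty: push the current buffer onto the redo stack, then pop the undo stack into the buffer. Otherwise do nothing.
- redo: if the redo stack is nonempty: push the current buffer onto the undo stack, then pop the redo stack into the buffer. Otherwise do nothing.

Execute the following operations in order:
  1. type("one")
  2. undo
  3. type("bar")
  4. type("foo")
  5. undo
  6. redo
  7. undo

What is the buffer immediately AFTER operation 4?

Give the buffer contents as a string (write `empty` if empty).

Answer: barfoo

Derivation:
After op 1 (type): buf='one' undo_depth=1 redo_depth=0
After op 2 (undo): buf='(empty)' undo_depth=0 redo_depth=1
After op 3 (type): buf='bar' undo_depth=1 redo_depth=0
After op 4 (type): buf='barfoo' undo_depth=2 redo_depth=0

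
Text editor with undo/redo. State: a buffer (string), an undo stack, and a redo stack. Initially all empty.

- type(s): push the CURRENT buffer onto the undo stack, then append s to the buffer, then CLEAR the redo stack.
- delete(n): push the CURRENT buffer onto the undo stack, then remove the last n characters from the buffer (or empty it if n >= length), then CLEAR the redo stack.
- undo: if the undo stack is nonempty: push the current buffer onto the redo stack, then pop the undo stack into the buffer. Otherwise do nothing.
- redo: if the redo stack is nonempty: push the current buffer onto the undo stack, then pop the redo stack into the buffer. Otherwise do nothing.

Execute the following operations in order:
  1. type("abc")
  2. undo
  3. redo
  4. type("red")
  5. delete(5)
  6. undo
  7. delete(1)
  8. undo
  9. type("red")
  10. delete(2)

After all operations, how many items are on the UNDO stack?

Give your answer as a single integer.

After op 1 (type): buf='abc' undo_depth=1 redo_depth=0
After op 2 (undo): buf='(empty)' undo_depth=0 redo_depth=1
After op 3 (redo): buf='abc' undo_depth=1 redo_depth=0
After op 4 (type): buf='abcred' undo_depth=2 redo_depth=0
After op 5 (delete): buf='a' undo_depth=3 redo_depth=0
After op 6 (undo): buf='abcred' undo_depth=2 redo_depth=1
After op 7 (delete): buf='abcre' undo_depth=3 redo_depth=0
After op 8 (undo): buf='abcred' undo_depth=2 redo_depth=1
After op 9 (type): buf='abcredred' undo_depth=3 redo_depth=0
After op 10 (delete): buf='abcredr' undo_depth=4 redo_depth=0

Answer: 4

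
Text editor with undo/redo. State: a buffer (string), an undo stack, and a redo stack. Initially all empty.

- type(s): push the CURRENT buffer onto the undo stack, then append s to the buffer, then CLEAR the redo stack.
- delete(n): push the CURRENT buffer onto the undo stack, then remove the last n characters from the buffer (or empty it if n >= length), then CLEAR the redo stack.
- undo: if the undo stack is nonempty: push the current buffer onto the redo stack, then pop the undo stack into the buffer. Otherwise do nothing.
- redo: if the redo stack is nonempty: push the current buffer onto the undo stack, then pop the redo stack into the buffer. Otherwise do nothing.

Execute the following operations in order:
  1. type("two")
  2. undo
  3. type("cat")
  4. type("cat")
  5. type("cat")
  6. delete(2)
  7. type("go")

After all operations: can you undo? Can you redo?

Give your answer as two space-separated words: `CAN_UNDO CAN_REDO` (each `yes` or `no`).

Answer: yes no

Derivation:
After op 1 (type): buf='two' undo_depth=1 redo_depth=0
After op 2 (undo): buf='(empty)' undo_depth=0 redo_depth=1
After op 3 (type): buf='cat' undo_depth=1 redo_depth=0
After op 4 (type): buf='catcat' undo_depth=2 redo_depth=0
After op 5 (type): buf='catcatcat' undo_depth=3 redo_depth=0
After op 6 (delete): buf='catcatc' undo_depth=4 redo_depth=0
After op 7 (type): buf='catcatcgo' undo_depth=5 redo_depth=0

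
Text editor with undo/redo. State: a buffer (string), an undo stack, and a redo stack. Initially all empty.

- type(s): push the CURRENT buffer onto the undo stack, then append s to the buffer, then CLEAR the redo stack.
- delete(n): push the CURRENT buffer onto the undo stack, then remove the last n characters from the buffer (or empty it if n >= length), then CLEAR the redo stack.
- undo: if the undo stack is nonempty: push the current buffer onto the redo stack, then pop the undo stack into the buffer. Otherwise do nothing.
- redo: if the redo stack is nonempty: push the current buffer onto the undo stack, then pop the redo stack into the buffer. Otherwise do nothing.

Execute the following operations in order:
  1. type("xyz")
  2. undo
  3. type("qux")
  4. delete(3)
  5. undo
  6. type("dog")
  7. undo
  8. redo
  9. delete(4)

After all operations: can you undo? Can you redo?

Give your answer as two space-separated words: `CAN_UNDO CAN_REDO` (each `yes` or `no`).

Answer: yes no

Derivation:
After op 1 (type): buf='xyz' undo_depth=1 redo_depth=0
After op 2 (undo): buf='(empty)' undo_depth=0 redo_depth=1
After op 3 (type): buf='qux' undo_depth=1 redo_depth=0
After op 4 (delete): buf='(empty)' undo_depth=2 redo_depth=0
After op 5 (undo): buf='qux' undo_depth=1 redo_depth=1
After op 6 (type): buf='quxdog' undo_depth=2 redo_depth=0
After op 7 (undo): buf='qux' undo_depth=1 redo_depth=1
After op 8 (redo): buf='quxdog' undo_depth=2 redo_depth=0
After op 9 (delete): buf='qu' undo_depth=3 redo_depth=0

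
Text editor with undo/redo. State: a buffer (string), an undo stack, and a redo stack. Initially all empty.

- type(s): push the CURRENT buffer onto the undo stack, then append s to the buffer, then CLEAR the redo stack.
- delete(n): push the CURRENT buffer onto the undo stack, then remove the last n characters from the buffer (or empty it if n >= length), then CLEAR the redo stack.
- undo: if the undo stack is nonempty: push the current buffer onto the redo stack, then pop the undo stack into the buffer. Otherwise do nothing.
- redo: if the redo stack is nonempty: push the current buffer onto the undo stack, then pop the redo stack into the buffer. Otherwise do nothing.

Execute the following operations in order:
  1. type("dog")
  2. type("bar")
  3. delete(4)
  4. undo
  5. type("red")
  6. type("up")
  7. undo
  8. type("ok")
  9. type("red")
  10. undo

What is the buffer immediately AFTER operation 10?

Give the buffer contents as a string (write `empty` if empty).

Answer: dogbarredok

Derivation:
After op 1 (type): buf='dog' undo_depth=1 redo_depth=0
After op 2 (type): buf='dogbar' undo_depth=2 redo_depth=0
After op 3 (delete): buf='do' undo_depth=3 redo_depth=0
After op 4 (undo): buf='dogbar' undo_depth=2 redo_depth=1
After op 5 (type): buf='dogbarred' undo_depth=3 redo_depth=0
After op 6 (type): buf='dogbarredup' undo_depth=4 redo_depth=0
After op 7 (undo): buf='dogbarred' undo_depth=3 redo_depth=1
After op 8 (type): buf='dogbarredok' undo_depth=4 redo_depth=0
After op 9 (type): buf='dogbarredokred' undo_depth=5 redo_depth=0
After op 10 (undo): buf='dogbarredok' undo_depth=4 redo_depth=1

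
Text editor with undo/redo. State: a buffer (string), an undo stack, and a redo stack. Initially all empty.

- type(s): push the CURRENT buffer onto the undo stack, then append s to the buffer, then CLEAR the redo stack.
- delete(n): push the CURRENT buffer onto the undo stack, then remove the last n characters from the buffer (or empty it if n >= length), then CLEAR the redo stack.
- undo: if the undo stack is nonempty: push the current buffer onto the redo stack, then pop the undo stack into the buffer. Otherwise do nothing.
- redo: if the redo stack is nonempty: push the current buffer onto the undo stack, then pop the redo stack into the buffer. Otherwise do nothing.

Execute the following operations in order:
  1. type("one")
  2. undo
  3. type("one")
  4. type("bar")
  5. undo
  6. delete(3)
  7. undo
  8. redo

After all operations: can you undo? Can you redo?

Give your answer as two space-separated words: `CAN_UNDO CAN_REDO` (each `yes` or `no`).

After op 1 (type): buf='one' undo_depth=1 redo_depth=0
After op 2 (undo): buf='(empty)' undo_depth=0 redo_depth=1
After op 3 (type): buf='one' undo_depth=1 redo_depth=0
After op 4 (type): buf='onebar' undo_depth=2 redo_depth=0
After op 5 (undo): buf='one' undo_depth=1 redo_depth=1
After op 6 (delete): buf='(empty)' undo_depth=2 redo_depth=0
After op 7 (undo): buf='one' undo_depth=1 redo_depth=1
After op 8 (redo): buf='(empty)' undo_depth=2 redo_depth=0

Answer: yes no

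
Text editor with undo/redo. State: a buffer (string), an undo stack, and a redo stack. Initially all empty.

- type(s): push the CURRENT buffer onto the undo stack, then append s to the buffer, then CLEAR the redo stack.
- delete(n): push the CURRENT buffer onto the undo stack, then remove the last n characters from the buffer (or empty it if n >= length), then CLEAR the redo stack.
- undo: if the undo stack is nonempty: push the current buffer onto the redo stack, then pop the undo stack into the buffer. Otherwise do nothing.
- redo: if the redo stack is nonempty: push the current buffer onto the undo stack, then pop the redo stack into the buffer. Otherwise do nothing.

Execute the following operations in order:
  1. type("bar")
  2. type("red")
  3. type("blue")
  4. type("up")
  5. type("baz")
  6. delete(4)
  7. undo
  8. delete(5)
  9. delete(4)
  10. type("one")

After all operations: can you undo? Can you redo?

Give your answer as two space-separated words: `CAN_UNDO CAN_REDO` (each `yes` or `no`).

After op 1 (type): buf='bar' undo_depth=1 redo_depth=0
After op 2 (type): buf='barred' undo_depth=2 redo_depth=0
After op 3 (type): buf='barredblue' undo_depth=3 redo_depth=0
After op 4 (type): buf='barredblueup' undo_depth=4 redo_depth=0
After op 5 (type): buf='barredblueupbaz' undo_depth=5 redo_depth=0
After op 6 (delete): buf='barredblueu' undo_depth=6 redo_depth=0
After op 7 (undo): buf='barredblueupbaz' undo_depth=5 redo_depth=1
After op 8 (delete): buf='barredblue' undo_depth=6 redo_depth=0
After op 9 (delete): buf='barred' undo_depth=7 redo_depth=0
After op 10 (type): buf='barredone' undo_depth=8 redo_depth=0

Answer: yes no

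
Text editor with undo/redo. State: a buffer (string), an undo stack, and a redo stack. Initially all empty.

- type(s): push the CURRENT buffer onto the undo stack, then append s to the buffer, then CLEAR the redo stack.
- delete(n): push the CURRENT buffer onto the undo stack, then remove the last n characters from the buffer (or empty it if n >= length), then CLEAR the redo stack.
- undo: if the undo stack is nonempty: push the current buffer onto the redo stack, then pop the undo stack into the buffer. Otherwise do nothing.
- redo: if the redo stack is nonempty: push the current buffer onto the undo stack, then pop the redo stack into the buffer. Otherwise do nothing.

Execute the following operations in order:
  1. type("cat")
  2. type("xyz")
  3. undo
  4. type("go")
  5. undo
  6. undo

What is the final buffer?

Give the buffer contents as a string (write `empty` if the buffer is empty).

Answer: empty

Derivation:
After op 1 (type): buf='cat' undo_depth=1 redo_depth=0
After op 2 (type): buf='catxyz' undo_depth=2 redo_depth=0
After op 3 (undo): buf='cat' undo_depth=1 redo_depth=1
After op 4 (type): buf='catgo' undo_depth=2 redo_depth=0
After op 5 (undo): buf='cat' undo_depth=1 redo_depth=1
After op 6 (undo): buf='(empty)' undo_depth=0 redo_depth=2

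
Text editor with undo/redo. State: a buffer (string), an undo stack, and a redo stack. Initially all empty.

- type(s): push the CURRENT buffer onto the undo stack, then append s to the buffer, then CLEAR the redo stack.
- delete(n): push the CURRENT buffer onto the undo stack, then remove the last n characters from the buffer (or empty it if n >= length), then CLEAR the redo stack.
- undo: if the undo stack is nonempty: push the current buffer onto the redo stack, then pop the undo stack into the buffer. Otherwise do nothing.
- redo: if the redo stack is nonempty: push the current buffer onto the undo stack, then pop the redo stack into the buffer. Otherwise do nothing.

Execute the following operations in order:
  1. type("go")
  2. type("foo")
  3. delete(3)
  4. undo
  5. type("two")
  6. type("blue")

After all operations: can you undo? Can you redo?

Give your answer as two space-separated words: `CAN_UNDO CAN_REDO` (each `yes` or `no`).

Answer: yes no

Derivation:
After op 1 (type): buf='go' undo_depth=1 redo_depth=0
After op 2 (type): buf='gofoo' undo_depth=2 redo_depth=0
After op 3 (delete): buf='go' undo_depth=3 redo_depth=0
After op 4 (undo): buf='gofoo' undo_depth=2 redo_depth=1
After op 5 (type): buf='gofootwo' undo_depth=3 redo_depth=0
After op 6 (type): buf='gofootwoblue' undo_depth=4 redo_depth=0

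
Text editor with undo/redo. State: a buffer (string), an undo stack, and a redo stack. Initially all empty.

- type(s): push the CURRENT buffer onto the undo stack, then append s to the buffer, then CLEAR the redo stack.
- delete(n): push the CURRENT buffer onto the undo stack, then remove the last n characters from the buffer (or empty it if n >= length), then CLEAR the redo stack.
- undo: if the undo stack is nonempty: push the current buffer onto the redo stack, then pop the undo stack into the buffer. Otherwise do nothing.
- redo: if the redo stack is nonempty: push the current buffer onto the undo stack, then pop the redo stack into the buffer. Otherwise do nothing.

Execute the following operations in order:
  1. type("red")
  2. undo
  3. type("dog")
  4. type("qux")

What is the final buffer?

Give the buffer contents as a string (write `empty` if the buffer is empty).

Answer: dogqux

Derivation:
After op 1 (type): buf='red' undo_depth=1 redo_depth=0
After op 2 (undo): buf='(empty)' undo_depth=0 redo_depth=1
After op 3 (type): buf='dog' undo_depth=1 redo_depth=0
After op 4 (type): buf='dogqux' undo_depth=2 redo_depth=0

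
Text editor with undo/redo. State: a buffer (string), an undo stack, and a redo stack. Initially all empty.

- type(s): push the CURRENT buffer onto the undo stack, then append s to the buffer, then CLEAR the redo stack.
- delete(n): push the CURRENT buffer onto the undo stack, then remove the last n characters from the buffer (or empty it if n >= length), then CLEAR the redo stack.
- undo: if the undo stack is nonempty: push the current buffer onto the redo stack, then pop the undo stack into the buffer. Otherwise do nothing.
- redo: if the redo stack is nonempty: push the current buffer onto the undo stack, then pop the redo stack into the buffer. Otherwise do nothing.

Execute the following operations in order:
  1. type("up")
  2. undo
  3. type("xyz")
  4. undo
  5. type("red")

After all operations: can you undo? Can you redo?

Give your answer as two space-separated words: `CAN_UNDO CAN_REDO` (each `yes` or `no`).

Answer: yes no

Derivation:
After op 1 (type): buf='up' undo_depth=1 redo_depth=0
After op 2 (undo): buf='(empty)' undo_depth=0 redo_depth=1
After op 3 (type): buf='xyz' undo_depth=1 redo_depth=0
After op 4 (undo): buf='(empty)' undo_depth=0 redo_depth=1
After op 5 (type): buf='red' undo_depth=1 redo_depth=0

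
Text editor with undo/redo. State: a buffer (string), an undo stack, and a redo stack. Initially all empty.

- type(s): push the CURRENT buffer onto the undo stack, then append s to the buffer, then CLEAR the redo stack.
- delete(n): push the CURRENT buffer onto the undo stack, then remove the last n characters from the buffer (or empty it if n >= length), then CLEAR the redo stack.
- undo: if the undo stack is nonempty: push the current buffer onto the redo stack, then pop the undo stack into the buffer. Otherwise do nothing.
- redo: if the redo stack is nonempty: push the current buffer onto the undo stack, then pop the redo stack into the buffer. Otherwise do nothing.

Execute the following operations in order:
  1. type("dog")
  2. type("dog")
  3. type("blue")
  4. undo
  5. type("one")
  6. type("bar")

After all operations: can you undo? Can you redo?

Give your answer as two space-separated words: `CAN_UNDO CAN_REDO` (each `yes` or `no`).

After op 1 (type): buf='dog' undo_depth=1 redo_depth=0
After op 2 (type): buf='dogdog' undo_depth=2 redo_depth=0
After op 3 (type): buf='dogdogblue' undo_depth=3 redo_depth=0
After op 4 (undo): buf='dogdog' undo_depth=2 redo_depth=1
After op 5 (type): buf='dogdogone' undo_depth=3 redo_depth=0
After op 6 (type): buf='dogdogonebar' undo_depth=4 redo_depth=0

Answer: yes no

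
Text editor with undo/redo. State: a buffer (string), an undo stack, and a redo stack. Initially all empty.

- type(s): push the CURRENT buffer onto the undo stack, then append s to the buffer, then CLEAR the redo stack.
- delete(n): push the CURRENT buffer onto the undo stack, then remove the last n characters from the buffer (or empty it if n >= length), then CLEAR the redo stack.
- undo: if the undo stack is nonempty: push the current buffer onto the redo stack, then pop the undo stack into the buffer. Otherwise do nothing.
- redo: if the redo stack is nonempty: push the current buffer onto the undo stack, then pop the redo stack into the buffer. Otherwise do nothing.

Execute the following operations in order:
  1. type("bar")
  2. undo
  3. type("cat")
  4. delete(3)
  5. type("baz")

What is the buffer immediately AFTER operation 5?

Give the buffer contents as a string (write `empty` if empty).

Answer: baz

Derivation:
After op 1 (type): buf='bar' undo_depth=1 redo_depth=0
After op 2 (undo): buf='(empty)' undo_depth=0 redo_depth=1
After op 3 (type): buf='cat' undo_depth=1 redo_depth=0
After op 4 (delete): buf='(empty)' undo_depth=2 redo_depth=0
After op 5 (type): buf='baz' undo_depth=3 redo_depth=0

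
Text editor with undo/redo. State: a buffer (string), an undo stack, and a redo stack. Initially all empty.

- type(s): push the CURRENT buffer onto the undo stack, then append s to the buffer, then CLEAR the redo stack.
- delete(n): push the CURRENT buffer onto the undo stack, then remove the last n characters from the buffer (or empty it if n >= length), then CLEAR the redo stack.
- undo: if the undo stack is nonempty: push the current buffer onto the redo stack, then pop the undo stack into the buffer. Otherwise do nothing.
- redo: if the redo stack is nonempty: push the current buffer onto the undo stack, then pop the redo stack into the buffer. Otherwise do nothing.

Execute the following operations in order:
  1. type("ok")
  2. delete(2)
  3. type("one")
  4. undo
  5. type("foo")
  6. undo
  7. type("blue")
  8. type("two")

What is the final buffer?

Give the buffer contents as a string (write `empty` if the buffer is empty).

Answer: bluetwo

Derivation:
After op 1 (type): buf='ok' undo_depth=1 redo_depth=0
After op 2 (delete): buf='(empty)' undo_depth=2 redo_depth=0
After op 3 (type): buf='one' undo_depth=3 redo_depth=0
After op 4 (undo): buf='(empty)' undo_depth=2 redo_depth=1
After op 5 (type): buf='foo' undo_depth=3 redo_depth=0
After op 6 (undo): buf='(empty)' undo_depth=2 redo_depth=1
After op 7 (type): buf='blue' undo_depth=3 redo_depth=0
After op 8 (type): buf='bluetwo' undo_depth=4 redo_depth=0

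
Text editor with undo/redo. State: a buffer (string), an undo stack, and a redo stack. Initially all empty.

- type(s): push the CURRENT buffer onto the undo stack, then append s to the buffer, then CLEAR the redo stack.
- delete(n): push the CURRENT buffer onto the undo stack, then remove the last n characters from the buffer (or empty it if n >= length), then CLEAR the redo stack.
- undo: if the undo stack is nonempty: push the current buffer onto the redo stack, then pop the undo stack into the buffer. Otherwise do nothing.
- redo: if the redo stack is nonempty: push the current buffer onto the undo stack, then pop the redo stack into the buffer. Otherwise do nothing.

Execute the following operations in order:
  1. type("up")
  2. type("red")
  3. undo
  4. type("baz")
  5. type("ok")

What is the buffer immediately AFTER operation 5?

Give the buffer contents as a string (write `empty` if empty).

Answer: upbazok

Derivation:
After op 1 (type): buf='up' undo_depth=1 redo_depth=0
After op 2 (type): buf='upred' undo_depth=2 redo_depth=0
After op 3 (undo): buf='up' undo_depth=1 redo_depth=1
After op 4 (type): buf='upbaz' undo_depth=2 redo_depth=0
After op 5 (type): buf='upbazok' undo_depth=3 redo_depth=0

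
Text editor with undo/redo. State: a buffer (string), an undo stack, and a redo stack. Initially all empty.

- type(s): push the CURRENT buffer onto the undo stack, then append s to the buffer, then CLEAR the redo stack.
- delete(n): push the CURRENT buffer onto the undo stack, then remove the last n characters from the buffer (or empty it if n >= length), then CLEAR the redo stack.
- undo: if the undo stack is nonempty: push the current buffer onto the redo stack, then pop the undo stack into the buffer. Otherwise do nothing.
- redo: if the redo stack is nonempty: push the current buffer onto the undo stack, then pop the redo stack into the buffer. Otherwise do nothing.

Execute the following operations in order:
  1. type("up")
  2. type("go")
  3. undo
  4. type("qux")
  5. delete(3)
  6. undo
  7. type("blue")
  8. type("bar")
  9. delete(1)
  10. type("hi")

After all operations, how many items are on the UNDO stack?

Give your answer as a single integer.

After op 1 (type): buf='up' undo_depth=1 redo_depth=0
After op 2 (type): buf='upgo' undo_depth=2 redo_depth=0
After op 3 (undo): buf='up' undo_depth=1 redo_depth=1
After op 4 (type): buf='upqux' undo_depth=2 redo_depth=0
After op 5 (delete): buf='up' undo_depth=3 redo_depth=0
After op 6 (undo): buf='upqux' undo_depth=2 redo_depth=1
After op 7 (type): buf='upquxblue' undo_depth=3 redo_depth=0
After op 8 (type): buf='upquxbluebar' undo_depth=4 redo_depth=0
After op 9 (delete): buf='upquxblueba' undo_depth=5 redo_depth=0
After op 10 (type): buf='upquxbluebahi' undo_depth=6 redo_depth=0

Answer: 6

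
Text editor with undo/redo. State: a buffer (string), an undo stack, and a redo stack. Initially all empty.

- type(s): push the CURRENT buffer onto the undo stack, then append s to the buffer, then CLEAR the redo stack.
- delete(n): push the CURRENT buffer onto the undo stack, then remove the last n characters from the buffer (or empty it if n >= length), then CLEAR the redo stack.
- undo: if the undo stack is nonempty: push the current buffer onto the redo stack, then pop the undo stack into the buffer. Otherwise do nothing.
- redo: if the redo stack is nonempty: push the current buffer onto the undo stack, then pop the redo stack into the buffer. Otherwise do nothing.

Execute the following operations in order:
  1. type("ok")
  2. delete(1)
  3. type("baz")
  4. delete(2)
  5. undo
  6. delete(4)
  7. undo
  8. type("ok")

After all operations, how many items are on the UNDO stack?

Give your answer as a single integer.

After op 1 (type): buf='ok' undo_depth=1 redo_depth=0
After op 2 (delete): buf='o' undo_depth=2 redo_depth=0
After op 3 (type): buf='obaz' undo_depth=3 redo_depth=0
After op 4 (delete): buf='ob' undo_depth=4 redo_depth=0
After op 5 (undo): buf='obaz' undo_depth=3 redo_depth=1
After op 6 (delete): buf='(empty)' undo_depth=4 redo_depth=0
After op 7 (undo): buf='obaz' undo_depth=3 redo_depth=1
After op 8 (type): buf='obazok' undo_depth=4 redo_depth=0

Answer: 4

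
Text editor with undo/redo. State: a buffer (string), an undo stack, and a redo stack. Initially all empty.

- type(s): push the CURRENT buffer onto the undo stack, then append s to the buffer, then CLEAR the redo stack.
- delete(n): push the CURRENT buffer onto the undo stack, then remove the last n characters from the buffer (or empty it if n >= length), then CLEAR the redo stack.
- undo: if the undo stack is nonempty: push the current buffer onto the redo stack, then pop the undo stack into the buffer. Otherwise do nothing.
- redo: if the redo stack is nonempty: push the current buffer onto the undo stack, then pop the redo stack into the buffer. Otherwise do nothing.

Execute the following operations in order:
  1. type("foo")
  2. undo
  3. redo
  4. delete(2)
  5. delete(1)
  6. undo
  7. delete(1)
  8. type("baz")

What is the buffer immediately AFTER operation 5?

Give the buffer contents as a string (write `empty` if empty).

After op 1 (type): buf='foo' undo_depth=1 redo_depth=0
After op 2 (undo): buf='(empty)' undo_depth=0 redo_depth=1
After op 3 (redo): buf='foo' undo_depth=1 redo_depth=0
After op 4 (delete): buf='f' undo_depth=2 redo_depth=0
After op 5 (delete): buf='(empty)' undo_depth=3 redo_depth=0

Answer: empty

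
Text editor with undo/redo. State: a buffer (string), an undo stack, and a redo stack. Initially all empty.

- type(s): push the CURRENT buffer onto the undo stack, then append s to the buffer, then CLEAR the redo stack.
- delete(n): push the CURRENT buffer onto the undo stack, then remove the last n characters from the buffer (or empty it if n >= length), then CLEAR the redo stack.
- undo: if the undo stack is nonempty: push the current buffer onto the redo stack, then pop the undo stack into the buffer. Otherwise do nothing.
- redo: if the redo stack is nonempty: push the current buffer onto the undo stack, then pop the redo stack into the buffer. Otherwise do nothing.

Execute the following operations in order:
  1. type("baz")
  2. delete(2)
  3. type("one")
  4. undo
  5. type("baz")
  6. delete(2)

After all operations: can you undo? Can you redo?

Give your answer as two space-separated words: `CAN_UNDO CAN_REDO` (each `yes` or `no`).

Answer: yes no

Derivation:
After op 1 (type): buf='baz' undo_depth=1 redo_depth=0
After op 2 (delete): buf='b' undo_depth=2 redo_depth=0
After op 3 (type): buf='bone' undo_depth=3 redo_depth=0
After op 4 (undo): buf='b' undo_depth=2 redo_depth=1
After op 5 (type): buf='bbaz' undo_depth=3 redo_depth=0
After op 6 (delete): buf='bb' undo_depth=4 redo_depth=0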